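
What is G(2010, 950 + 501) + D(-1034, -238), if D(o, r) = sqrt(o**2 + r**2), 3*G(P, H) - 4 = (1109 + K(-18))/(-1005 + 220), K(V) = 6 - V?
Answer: 669/785 + 10*sqrt(11258) ≈ 1061.9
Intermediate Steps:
G(P, H) = 669/785 (G(P, H) = 4/3 + ((1109 + (6 - 1*(-18)))/(-1005 + 220))/3 = 4/3 + ((1109 + (6 + 18))/(-785))/3 = 4/3 + ((1109 + 24)*(-1/785))/3 = 4/3 + (1133*(-1/785))/3 = 4/3 + (1/3)*(-1133/785) = 4/3 - 1133/2355 = 669/785)
G(2010, 950 + 501) + D(-1034, -238) = 669/785 + sqrt((-1034)**2 + (-238)**2) = 669/785 + sqrt(1069156 + 56644) = 669/785 + sqrt(1125800) = 669/785 + 10*sqrt(11258)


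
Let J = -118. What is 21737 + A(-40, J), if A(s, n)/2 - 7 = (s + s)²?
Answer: 34551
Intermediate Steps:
A(s, n) = 14 + 8*s² (A(s, n) = 14 + 2*(s + s)² = 14 + 2*(2*s)² = 14 + 2*(4*s²) = 14 + 8*s²)
21737 + A(-40, J) = 21737 + (14 + 8*(-40)²) = 21737 + (14 + 8*1600) = 21737 + (14 + 12800) = 21737 + 12814 = 34551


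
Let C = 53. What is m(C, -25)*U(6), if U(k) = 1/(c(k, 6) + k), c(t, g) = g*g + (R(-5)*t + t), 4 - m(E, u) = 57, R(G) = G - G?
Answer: -53/48 ≈ -1.1042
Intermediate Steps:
R(G) = 0
m(E, u) = -53 (m(E, u) = 4 - 1*57 = 4 - 57 = -53)
c(t, g) = t + g**2 (c(t, g) = g*g + (0*t + t) = g**2 + (0 + t) = g**2 + t = t + g**2)
U(k) = 1/(36 + 2*k) (U(k) = 1/((k + 6**2) + k) = 1/((k + 36) + k) = 1/((36 + k) + k) = 1/(36 + 2*k))
m(C, -25)*U(6) = -53/(2*(18 + 6)) = -53/(2*24) = -53*1/48 = -53/48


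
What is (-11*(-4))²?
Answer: 1936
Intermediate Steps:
(-11*(-4))² = 44² = 1936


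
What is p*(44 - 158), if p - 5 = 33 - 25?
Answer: -1482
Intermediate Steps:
p = 13 (p = 5 + (33 - 25) = 5 + 8 = 13)
p*(44 - 158) = 13*(44 - 158) = 13*(-114) = -1482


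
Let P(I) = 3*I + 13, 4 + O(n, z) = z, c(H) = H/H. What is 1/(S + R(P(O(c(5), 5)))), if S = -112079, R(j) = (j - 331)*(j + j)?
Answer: -1/122159 ≈ -8.1860e-6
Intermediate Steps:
c(H) = 1
O(n, z) = -4 + z
P(I) = 13 + 3*I
R(j) = 2*j*(-331 + j) (R(j) = (-331 + j)*(2*j) = 2*j*(-331 + j))
1/(S + R(P(O(c(5), 5)))) = 1/(-112079 + 2*(13 + 3*(-4 + 5))*(-331 + (13 + 3*(-4 + 5)))) = 1/(-112079 + 2*(13 + 3*1)*(-331 + (13 + 3*1))) = 1/(-112079 + 2*(13 + 3)*(-331 + (13 + 3))) = 1/(-112079 + 2*16*(-331 + 16)) = 1/(-112079 + 2*16*(-315)) = 1/(-112079 - 10080) = 1/(-122159) = -1/122159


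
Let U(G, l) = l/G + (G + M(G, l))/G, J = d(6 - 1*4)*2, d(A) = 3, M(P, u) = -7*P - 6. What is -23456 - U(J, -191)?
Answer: -140503/6 ≈ -23417.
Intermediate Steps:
M(P, u) = -6 - 7*P
J = 6 (J = 3*2 = 6)
U(G, l) = l/G + (-6 - 6*G)/G (U(G, l) = l/G + (G + (-6 - 7*G))/G = l/G + (-6 - 6*G)/G)
-23456 - U(J, -191) = -23456 - (-6 - 191 - 6*6)/6 = -23456 - (-6 - 191 - 36)/6 = -23456 - (-233)/6 = -23456 - 1*(-233/6) = -23456 + 233/6 = -140503/6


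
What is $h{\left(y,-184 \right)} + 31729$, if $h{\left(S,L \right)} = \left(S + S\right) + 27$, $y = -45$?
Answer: $31666$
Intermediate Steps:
$h{\left(S,L \right)} = 27 + 2 S$ ($h{\left(S,L \right)} = 2 S + 27 = 27 + 2 S$)
$h{\left(y,-184 \right)} + 31729 = \left(27 + 2 \left(-45\right)\right) + 31729 = \left(27 - 90\right) + 31729 = -63 + 31729 = 31666$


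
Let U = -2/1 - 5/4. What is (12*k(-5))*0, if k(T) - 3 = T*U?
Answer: 0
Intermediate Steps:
U = -13/4 (U = -2*1 - 5*¼ = -2 - 5/4 = -13/4 ≈ -3.2500)
k(T) = 3 - 13*T/4 (k(T) = 3 + T*(-13/4) = 3 - 13*T/4)
(12*k(-5))*0 = (12*(3 - 13/4*(-5)))*0 = (12*(3 + 65/4))*0 = (12*(77/4))*0 = 231*0 = 0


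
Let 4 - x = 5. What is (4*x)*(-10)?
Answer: 40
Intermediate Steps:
x = -1 (x = 4 - 1*5 = 4 - 5 = -1)
(4*x)*(-10) = (4*(-1))*(-10) = -4*(-10) = 40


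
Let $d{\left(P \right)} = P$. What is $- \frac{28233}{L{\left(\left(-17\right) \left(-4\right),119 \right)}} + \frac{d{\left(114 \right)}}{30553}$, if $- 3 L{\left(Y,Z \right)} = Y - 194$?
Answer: $- \frac{287532687}{427742} \approx -672.21$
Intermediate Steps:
$L{\left(Y,Z \right)} = \frac{194}{3} - \frac{Y}{3}$ ($L{\left(Y,Z \right)} = - \frac{Y - 194}{3} = - \frac{-194 + Y}{3} = \frac{194}{3} - \frac{Y}{3}$)
$- \frac{28233}{L{\left(\left(-17\right) \left(-4\right),119 \right)}} + \frac{d{\left(114 \right)}}{30553} = - \frac{28233}{\frac{194}{3} - \frac{\left(-17\right) \left(-4\right)}{3}} + \frac{114}{30553} = - \frac{28233}{\frac{194}{3} - \frac{68}{3}} + 114 \cdot \frac{1}{30553} = - \frac{28233}{\frac{194}{3} - \frac{68}{3}} + \frac{114}{30553} = - \frac{28233}{42} + \frac{114}{30553} = \left(-28233\right) \frac{1}{42} + \frac{114}{30553} = - \frac{9411}{14} + \frac{114}{30553} = - \frac{287532687}{427742}$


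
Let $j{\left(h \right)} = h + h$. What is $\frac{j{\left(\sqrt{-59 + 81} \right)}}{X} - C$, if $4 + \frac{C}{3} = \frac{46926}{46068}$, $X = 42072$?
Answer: $\frac{6243}{698} + \frac{\sqrt{22}}{21036} \approx 8.9444$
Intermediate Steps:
$j{\left(h \right)} = 2 h$
$C = - \frac{6243}{698}$ ($C = -12 + 3 \cdot \frac{46926}{46068} = -12 + 3 \cdot 46926 \cdot \frac{1}{46068} = -12 + 3 \cdot \frac{711}{698} = -12 + \frac{2133}{698} = - \frac{6243}{698} \approx -8.9441$)
$\frac{j{\left(\sqrt{-59 + 81} \right)}}{X} - C = \frac{2 \sqrt{-59 + 81}}{42072} - - \frac{6243}{698} = 2 \sqrt{22} \cdot \frac{1}{42072} + \frac{6243}{698} = \frac{\sqrt{22}}{21036} + \frac{6243}{698} = \frac{6243}{698} + \frac{\sqrt{22}}{21036}$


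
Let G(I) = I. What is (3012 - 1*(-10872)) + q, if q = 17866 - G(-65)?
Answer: 31815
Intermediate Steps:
q = 17931 (q = 17866 - 1*(-65) = 17866 + 65 = 17931)
(3012 - 1*(-10872)) + q = (3012 - 1*(-10872)) + 17931 = (3012 + 10872) + 17931 = 13884 + 17931 = 31815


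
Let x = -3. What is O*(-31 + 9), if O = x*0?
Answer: 0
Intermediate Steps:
O = 0 (O = -3*0 = 0)
O*(-31 + 9) = 0*(-31 + 9) = 0*(-22) = 0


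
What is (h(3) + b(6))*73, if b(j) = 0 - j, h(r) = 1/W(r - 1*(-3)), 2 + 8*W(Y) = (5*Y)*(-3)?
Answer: -10220/23 ≈ -444.35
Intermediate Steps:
W(Y) = -¼ - 15*Y/8 (W(Y) = -¼ + ((5*Y)*(-3))/8 = -¼ + (-15*Y)/8 = -¼ - 15*Y/8)
h(r) = 1/(-47/8 - 15*r/8) (h(r) = 1/(-¼ - 15*(r - 1*(-3))/8) = 1/(-¼ - 15*(r + 3)/8) = 1/(-¼ - 15*(3 + r)/8) = 1/(-¼ + (-45/8 - 15*r/8)) = 1/(-47/8 - 15*r/8))
b(j) = -j
(h(3) + b(6))*73 = (-8/(47 + 15*3) - 1*6)*73 = (-8/(47 + 45) - 6)*73 = (-8/92 - 6)*73 = (-8*1/92 - 6)*73 = (-2/23 - 6)*73 = -140/23*73 = -10220/23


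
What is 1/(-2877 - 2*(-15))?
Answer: -1/2847 ≈ -0.00035125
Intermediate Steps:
1/(-2877 - 2*(-15)) = 1/(-2877 + 30) = 1/(-2847) = -1/2847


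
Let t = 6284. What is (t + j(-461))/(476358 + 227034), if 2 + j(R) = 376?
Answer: 3329/351696 ≈ 0.0094656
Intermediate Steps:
j(R) = 374 (j(R) = -2 + 376 = 374)
(t + j(-461))/(476358 + 227034) = (6284 + 374)/(476358 + 227034) = 6658/703392 = 6658*(1/703392) = 3329/351696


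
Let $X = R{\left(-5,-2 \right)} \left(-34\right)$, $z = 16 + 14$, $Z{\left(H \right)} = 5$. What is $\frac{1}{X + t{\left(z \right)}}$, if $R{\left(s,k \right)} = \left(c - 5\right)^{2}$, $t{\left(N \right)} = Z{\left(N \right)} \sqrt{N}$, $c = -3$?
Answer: $- \frac{1088}{2367113} - \frac{5 \sqrt{30}}{4734226} \approx -0.00046542$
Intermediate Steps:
$z = 30$
$t{\left(N \right)} = 5 \sqrt{N}$
$R{\left(s,k \right)} = 64$ ($R{\left(s,k \right)} = \left(-3 - 5\right)^{2} = \left(-8\right)^{2} = 64$)
$X = -2176$ ($X = 64 \left(-34\right) = -2176$)
$\frac{1}{X + t{\left(z \right)}} = \frac{1}{-2176 + 5 \sqrt{30}}$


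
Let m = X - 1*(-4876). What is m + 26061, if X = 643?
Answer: 31580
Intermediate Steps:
m = 5519 (m = 643 - 1*(-4876) = 643 + 4876 = 5519)
m + 26061 = 5519 + 26061 = 31580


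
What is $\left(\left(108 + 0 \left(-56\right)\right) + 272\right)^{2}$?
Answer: $144400$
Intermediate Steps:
$\left(\left(108 + 0 \left(-56\right)\right) + 272\right)^{2} = \left(\left(108 + 0\right) + 272\right)^{2} = \left(108 + 272\right)^{2} = 380^{2} = 144400$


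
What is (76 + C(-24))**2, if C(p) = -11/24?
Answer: 3286969/576 ≈ 5706.5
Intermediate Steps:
C(p) = -11/24 (C(p) = -11*1/24 = -11/24)
(76 + C(-24))**2 = (76 - 11/24)**2 = (1813/24)**2 = 3286969/576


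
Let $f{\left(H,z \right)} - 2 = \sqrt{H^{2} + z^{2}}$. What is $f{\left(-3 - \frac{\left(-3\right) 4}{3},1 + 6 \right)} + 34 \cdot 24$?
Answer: $818 + 5 \sqrt{2} \approx 825.07$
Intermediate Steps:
$f{\left(H,z \right)} = 2 + \sqrt{H^{2} + z^{2}}$
$f{\left(-3 - \frac{\left(-3\right) 4}{3},1 + 6 \right)} + 34 \cdot 24 = \left(2 + \sqrt{\left(-3 - \frac{\left(-3\right) 4}{3}\right)^{2} + \left(1 + 6\right)^{2}}\right) + 34 \cdot 24 = \left(2 + \sqrt{\left(-3 - \left(-12\right) \frac{1}{3}\right)^{2} + 7^{2}}\right) + 816 = \left(2 + \sqrt{\left(-3 - -4\right)^{2} + 49}\right) + 816 = \left(2 + \sqrt{\left(-3 + 4\right)^{2} + 49}\right) + 816 = \left(2 + \sqrt{1^{2} + 49}\right) + 816 = \left(2 + \sqrt{1 + 49}\right) + 816 = \left(2 + \sqrt{50}\right) + 816 = \left(2 + 5 \sqrt{2}\right) + 816 = 818 + 5 \sqrt{2}$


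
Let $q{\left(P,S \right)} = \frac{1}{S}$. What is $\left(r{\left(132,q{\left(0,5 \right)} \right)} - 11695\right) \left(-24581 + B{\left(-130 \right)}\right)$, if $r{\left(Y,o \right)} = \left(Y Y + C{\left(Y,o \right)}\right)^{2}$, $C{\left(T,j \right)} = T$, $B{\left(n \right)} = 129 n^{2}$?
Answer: $664334061902879$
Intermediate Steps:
$r{\left(Y,o \right)} = \left(Y + Y^{2}\right)^{2}$ ($r{\left(Y,o \right)} = \left(Y Y + Y\right)^{2} = \left(Y^{2} + Y\right)^{2} = \left(Y + Y^{2}\right)^{2}$)
$\left(r{\left(132,q{\left(0,5 \right)} \right)} - 11695\right) \left(-24581 + B{\left(-130 \right)}\right) = \left(132^{2} \left(1 + 132\right)^{2} - 11695\right) \left(-24581 + 129 \left(-130\right)^{2}\right) = \left(17424 \cdot 133^{2} - 11695\right) \left(-24581 + 129 \cdot 16900\right) = \left(17424 \cdot 17689 - 11695\right) \left(-24581 + 2180100\right) = \left(308213136 - 11695\right) 2155519 = 308201441 \cdot 2155519 = 664334061902879$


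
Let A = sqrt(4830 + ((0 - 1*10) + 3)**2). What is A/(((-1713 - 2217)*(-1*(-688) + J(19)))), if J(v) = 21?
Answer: -sqrt(4879)/2786370 ≈ -2.5068e-5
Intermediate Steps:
A = sqrt(4879) (A = sqrt(4830 + ((0 - 10) + 3)**2) = sqrt(4830 + (-10 + 3)**2) = sqrt(4830 + (-7)**2) = sqrt(4830 + 49) = sqrt(4879) ≈ 69.850)
A/(((-1713 - 2217)*(-1*(-688) + J(19)))) = sqrt(4879)/(((-1713 - 2217)*(-1*(-688) + 21))) = sqrt(4879)/((-3930*(688 + 21))) = sqrt(4879)/((-3930*709)) = sqrt(4879)/(-2786370) = sqrt(4879)*(-1/2786370) = -sqrt(4879)/2786370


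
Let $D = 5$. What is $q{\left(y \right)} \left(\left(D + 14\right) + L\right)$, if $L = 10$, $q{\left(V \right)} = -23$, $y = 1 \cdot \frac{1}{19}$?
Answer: $-667$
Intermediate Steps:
$y = \frac{1}{19}$ ($y = 1 \cdot \frac{1}{19} = \frac{1}{19} \approx 0.052632$)
$q{\left(y \right)} \left(\left(D + 14\right) + L\right) = - 23 \left(\left(5 + 14\right) + 10\right) = - 23 \left(19 + 10\right) = \left(-23\right) 29 = -667$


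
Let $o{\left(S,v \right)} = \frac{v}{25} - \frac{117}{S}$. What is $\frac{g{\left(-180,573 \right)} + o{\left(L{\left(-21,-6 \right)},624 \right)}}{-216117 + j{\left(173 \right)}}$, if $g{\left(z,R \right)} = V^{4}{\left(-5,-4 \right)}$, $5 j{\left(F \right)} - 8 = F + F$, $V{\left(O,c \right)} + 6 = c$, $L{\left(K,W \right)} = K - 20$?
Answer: $- \frac{10278509}{221447355} \approx -0.046415$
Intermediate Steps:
$L{\left(K,W \right)} = -20 + K$
$V{\left(O,c \right)} = -6 + c$
$j{\left(F \right)} = \frac{8}{5} + \frac{2 F}{5}$ ($j{\left(F \right)} = \frac{8}{5} + \frac{F + F}{5} = \frac{8}{5} + \frac{2 F}{5}$)
$g{\left(z,R \right)} = 10000$ ($g{\left(z,R \right)} = \left(-6 - 4\right)^{4} = \left(-10\right)^{4} = 10000$)
$o{\left(S,v \right)} = - \frac{117}{S} + \frac{v}{25}$ ($o{\left(S,v \right)} = v \frac{1}{25} - \frac{117}{S} = \frac{v}{25} - \frac{117}{S} = - \frac{117}{S} + \frac{v}{25}$)
$\frac{g{\left(-180,573 \right)} + o{\left(L{\left(-21,-6 \right)},624 \right)}}{-216117 + j{\left(173 \right)}} = \frac{10000 + \left(- \frac{117}{-20 - 21} + \frac{1}{25} \cdot 624\right)}{-216117 + \left(\frac{8}{5} + \frac{2}{5} \cdot 173\right)} = \frac{10000 + \left(- \frac{117}{-41} + \frac{624}{25}\right)}{-216117 + \left(\frac{8}{5} + \frac{346}{5}\right)} = \frac{10000 + \left(\left(-117\right) \left(- \frac{1}{41}\right) + \frac{624}{25}\right)}{-216117 + \frac{354}{5}} = \frac{10000 + \left(\frac{117}{41} + \frac{624}{25}\right)}{- \frac{1080231}{5}} = \left(10000 + \frac{28509}{1025}\right) \left(- \frac{5}{1080231}\right) = \frac{10278509}{1025} \left(- \frac{5}{1080231}\right) = - \frac{10278509}{221447355}$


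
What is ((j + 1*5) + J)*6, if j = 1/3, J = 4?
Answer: 56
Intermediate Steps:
j = ⅓ ≈ 0.33333
((j + 1*5) + J)*6 = ((⅓ + 1*5) + 4)*6 = ((⅓ + 5) + 4)*6 = (16/3 + 4)*6 = (28/3)*6 = 56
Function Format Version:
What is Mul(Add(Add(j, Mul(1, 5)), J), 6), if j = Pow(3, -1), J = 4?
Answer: 56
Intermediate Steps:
j = Rational(1, 3) ≈ 0.33333
Mul(Add(Add(j, Mul(1, 5)), J), 6) = Mul(Add(Add(Rational(1, 3), Mul(1, 5)), 4), 6) = Mul(Add(Add(Rational(1, 3), 5), 4), 6) = Mul(Add(Rational(16, 3), 4), 6) = Mul(Rational(28, 3), 6) = 56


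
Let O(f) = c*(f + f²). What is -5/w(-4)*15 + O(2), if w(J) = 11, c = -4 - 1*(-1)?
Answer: -273/11 ≈ -24.818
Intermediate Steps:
c = -3 (c = -4 + 1 = -3)
O(f) = -3*f - 3*f² (O(f) = -3*(f + f²) = -3*f - 3*f²)
-5/w(-4)*15 + O(2) = -5/11*15 - 3*2*(1 + 2) = -5*1/11*15 - 3*2*3 = -5/11*15 - 18 = -75/11 - 18 = -273/11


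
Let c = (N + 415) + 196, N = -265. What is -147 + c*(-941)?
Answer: -325733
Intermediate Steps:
c = 346 (c = (-265 + 415) + 196 = 150 + 196 = 346)
-147 + c*(-941) = -147 + 346*(-941) = -147 - 325586 = -325733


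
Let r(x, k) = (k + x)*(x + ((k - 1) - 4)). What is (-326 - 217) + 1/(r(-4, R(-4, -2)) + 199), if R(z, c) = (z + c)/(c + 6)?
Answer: -557657/1027 ≈ -543.00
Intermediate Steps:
R(z, c) = (c + z)/(6 + c)
r(x, k) = (k + x)*(-5 + k + x) (r(x, k) = (k + x)*(x + ((-1 + k) - 4)) = (k + x)*(x + (-5 + k)) = (k + x)*(-5 + k + x))
(-326 - 217) + 1/(r(-4, R(-4, -2)) + 199) = (-326 - 217) + 1/((((-2 - 4)/(6 - 2))² + (-4)² - 5*(-2 - 4)/(6 - 2) - 5*(-4) + 2*((-2 - 4)/(6 - 2))*(-4)) + 199) = -543 + 1/(((-6/4)² + 16 - 5*(-6)/4 + 20 + 2*(-6/4)*(-4)) + 199) = -543 + 1/((((¼)*(-6))² + 16 - 5*(-6)/4 + 20 + 2*((¼)*(-6))*(-4)) + 199) = -543 + 1/(((-3/2)² + 16 - 5*(-3/2) + 20 + 2*(-3/2)*(-4)) + 199) = -543 + 1/((9/4 + 16 + 15/2 + 20 + 12) + 199) = -543 + 1/(231/4 + 199) = -543 + 1/(1027/4) = -543 + 4/1027 = -557657/1027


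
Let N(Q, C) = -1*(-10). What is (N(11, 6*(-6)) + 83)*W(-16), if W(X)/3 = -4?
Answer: -1116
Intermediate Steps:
N(Q, C) = 10
W(X) = -12 (W(X) = 3*(-4) = -12)
(N(11, 6*(-6)) + 83)*W(-16) = (10 + 83)*(-12) = 93*(-12) = -1116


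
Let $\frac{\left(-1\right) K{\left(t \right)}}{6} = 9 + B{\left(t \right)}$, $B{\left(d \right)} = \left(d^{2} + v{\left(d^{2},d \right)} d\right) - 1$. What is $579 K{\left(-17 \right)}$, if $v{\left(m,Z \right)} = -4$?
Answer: $-1268010$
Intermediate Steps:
$B{\left(d \right)} = -1 + d^{2} - 4 d$ ($B{\left(d \right)} = \left(d^{2} - 4 d\right) - 1 = -1 + d^{2} - 4 d$)
$K{\left(t \right)} = -48 - 6 t^{2} + 24 t$ ($K{\left(t \right)} = - 6 \left(9 - \left(1 - t^{2} + 4 t\right)\right) = - 6 \left(8 + t^{2} - 4 t\right) = -48 - 6 t^{2} + 24 t$)
$579 K{\left(-17 \right)} = 579 \left(-48 - 6 \left(-17\right)^{2} + 24 \left(-17\right)\right) = 579 \left(-48 - 1734 - 408\right) = 579 \left(-2190\right) = -1268010$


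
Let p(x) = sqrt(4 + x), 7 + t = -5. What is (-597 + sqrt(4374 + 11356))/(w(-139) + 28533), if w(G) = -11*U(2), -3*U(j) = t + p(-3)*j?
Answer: -1791/85489 + 33*sqrt(130)/85489 ≈ -0.016549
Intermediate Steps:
t = -12 (t = -7 - 5 = -12)
U(j) = 4 - j/3 (U(j) = -(-12 + sqrt(4 - 3)*j)/3 = -(-12 + sqrt(1)*j)/3 = -(-12 + 1*j)/3 = -(-12 + j)/3 = 4 - j/3)
w(G) = -110/3 (w(G) = -11*(4 - 1/3*2) = -11*(4 - 2/3) = -11*10/3 = -110/3)
(-597 + sqrt(4374 + 11356))/(w(-139) + 28533) = (-597 + sqrt(4374 + 11356))/(-110/3 + 28533) = (-597 + sqrt(15730))/(85489/3) = (-597 + 11*sqrt(130))*(3/85489) = -1791/85489 + 33*sqrt(130)/85489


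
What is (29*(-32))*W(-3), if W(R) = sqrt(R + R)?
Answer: -928*I*sqrt(6) ≈ -2273.1*I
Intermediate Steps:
W(R) = sqrt(2)*sqrt(R) (W(R) = sqrt(2*R) = sqrt(2)*sqrt(R))
(29*(-32))*W(-3) = (29*(-32))*(sqrt(2)*sqrt(-3)) = -928*sqrt(2)*I*sqrt(3) = -928*I*sqrt(6)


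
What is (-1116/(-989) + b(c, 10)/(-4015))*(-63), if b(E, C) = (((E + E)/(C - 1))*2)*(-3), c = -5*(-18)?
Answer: -57952692/794167 ≈ -72.973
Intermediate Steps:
c = 90
b(E, C) = -12*E/(-1 + C) (b(E, C) = (((2*E)/(-1 + C))*2)*(-3) = ((2*E/(-1 + C))*2)*(-3) = (4*E/(-1 + C))*(-3) = -12*E/(-1 + C))
(-1116/(-989) + b(c, 10)/(-4015))*(-63) = (-1116/(-989) - 12*90/(-1 + 10)/(-4015))*(-63) = (-1116*(-1/989) - 12*90/9*(-1/4015))*(-63) = (1116/989 - 12*90*1/9*(-1/4015))*(-63) = (1116/989 - 120*(-1/4015))*(-63) = (1116/989 + 24/803)*(-63) = (919884/794167)*(-63) = -57952692/794167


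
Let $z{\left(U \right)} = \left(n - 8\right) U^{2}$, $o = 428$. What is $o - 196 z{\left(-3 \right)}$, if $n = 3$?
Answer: $9248$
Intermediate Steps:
$z{\left(U \right)} = - 5 U^{2}$ ($z{\left(U \right)} = \left(3 - 8\right) U^{2} = - 5 U^{2}$)
$o - 196 z{\left(-3 \right)} = 428 - 196 \left(- 5 \left(-3\right)^{2}\right) = 428 - 196 \left(\left(-5\right) 9\right) = 428 - -8820 = 428 + 8820 = 9248$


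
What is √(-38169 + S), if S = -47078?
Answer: I*√85247 ≈ 291.97*I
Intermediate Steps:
√(-38169 + S) = √(-38169 - 47078) = √(-85247) = I*√85247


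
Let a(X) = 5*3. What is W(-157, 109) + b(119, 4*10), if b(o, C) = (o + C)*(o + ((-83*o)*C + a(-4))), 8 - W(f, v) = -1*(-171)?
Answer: -62796577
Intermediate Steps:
W(f, v) = -163 (W(f, v) = 8 - (-1)*(-171) = 8 - 1*171 = 8 - 171 = -163)
a(X) = 15
b(o, C) = (C + o)*(15 + o - 83*C*o) (b(o, C) = (o + C)*(o + ((-83*o)*C + 15)) = (C + o)*(o + (-83*C*o + 15)) = (C + o)*(o + (15 - 83*C*o)) = (C + o)*(15 + o - 83*C*o))
W(-157, 109) + b(119, 4*10) = -163 + (119**2 + 15*(4*10) + 15*119 + (4*10)*119 - 83*4*10*119**2 - 83*119*(4*10)**2) = -163 + (14161 + 15*40 + 1785 + 40*119 - 83*40*14161 - 83*119*40**2) = -163 + (14161 + 600 + 1785 + 4760 - 47014520 - 83*119*1600) = -163 + (14161 + 600 + 1785 + 4760 - 47014520 - 15803200) = -163 - 62796414 = -62796577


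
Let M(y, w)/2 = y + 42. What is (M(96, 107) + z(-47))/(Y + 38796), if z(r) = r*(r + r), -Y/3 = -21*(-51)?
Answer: 4694/35583 ≈ 0.13192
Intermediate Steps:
M(y, w) = 84 + 2*y (M(y, w) = 2*(y + 42) = 2*(42 + y) = 84 + 2*y)
Y = -3213 (Y = -(-63)*(-51) = -3*1071 = -3213)
z(r) = 2*r**2 (z(r) = r*(2*r) = 2*r**2)
(M(96, 107) + z(-47))/(Y + 38796) = ((84 + 2*96) + 2*(-47)**2)/(-3213 + 38796) = ((84 + 192) + 2*2209)/35583 = (276 + 4418)*(1/35583) = 4694*(1/35583) = 4694/35583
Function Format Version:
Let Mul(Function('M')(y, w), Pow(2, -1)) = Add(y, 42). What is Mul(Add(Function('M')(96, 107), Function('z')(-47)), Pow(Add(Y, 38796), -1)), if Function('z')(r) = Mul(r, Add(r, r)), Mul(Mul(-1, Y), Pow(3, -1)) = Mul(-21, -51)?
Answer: Rational(4694, 35583) ≈ 0.13192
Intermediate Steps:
Function('M')(y, w) = Add(84, Mul(2, y)) (Function('M')(y, w) = Mul(2, Add(y, 42)) = Mul(2, Add(42, y)) = Add(84, Mul(2, y)))
Y = -3213 (Y = Mul(-3, Mul(-21, -51)) = Mul(-3, 1071) = -3213)
Function('z')(r) = Mul(2, Pow(r, 2)) (Function('z')(r) = Mul(r, Mul(2, r)) = Mul(2, Pow(r, 2)))
Mul(Add(Function('M')(96, 107), Function('z')(-47)), Pow(Add(Y, 38796), -1)) = Mul(Add(Add(84, Mul(2, 96)), Mul(2, Pow(-47, 2))), Pow(Add(-3213, 38796), -1)) = Mul(Add(Add(84, 192), Mul(2, 2209)), Pow(35583, -1)) = Mul(Add(276, 4418), Rational(1, 35583)) = Mul(4694, Rational(1, 35583)) = Rational(4694, 35583)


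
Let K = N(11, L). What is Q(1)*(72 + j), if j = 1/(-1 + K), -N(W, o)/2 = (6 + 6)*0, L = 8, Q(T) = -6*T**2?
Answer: -426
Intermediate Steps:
N(W, o) = 0 (N(W, o) = -2*(6 + 6)*0 = -24*0 = -2*0 = 0)
K = 0
j = -1 (j = 1/(-1 + 0) = 1/(-1) = -1)
Q(1)*(72 + j) = (-6*1**2)*(72 - 1) = -6*1*71 = -6*71 = -426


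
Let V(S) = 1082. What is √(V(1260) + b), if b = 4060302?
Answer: 2*√1015346 ≈ 2015.3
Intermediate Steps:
√(V(1260) + b) = √(1082 + 4060302) = √4061384 = 2*√1015346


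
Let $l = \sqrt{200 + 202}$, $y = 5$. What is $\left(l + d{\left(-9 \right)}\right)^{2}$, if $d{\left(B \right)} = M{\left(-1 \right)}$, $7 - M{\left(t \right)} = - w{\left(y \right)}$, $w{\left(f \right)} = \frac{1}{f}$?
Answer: $\frac{11346}{25} + \frac{72 \sqrt{402}}{5} \approx 742.56$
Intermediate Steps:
$M{\left(t \right)} = \frac{36}{5}$ ($M{\left(t \right)} = 7 - - \frac{1}{5} = 7 + \frac{1}{5} = \frac{36}{5}$)
$d{\left(B \right)} = \frac{36}{5}$
$l = \sqrt{402} \approx 20.05$
$\left(l + d{\left(-9 \right)}\right)^{2} = \left(\sqrt{402} + \frac{36}{5}\right)^{2} = \left(\frac{36}{5} + \sqrt{402}\right)^{2}$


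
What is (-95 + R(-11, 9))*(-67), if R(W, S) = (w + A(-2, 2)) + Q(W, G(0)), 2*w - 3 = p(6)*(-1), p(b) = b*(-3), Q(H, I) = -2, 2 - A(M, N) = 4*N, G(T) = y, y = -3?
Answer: 12395/2 ≈ 6197.5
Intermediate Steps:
G(T) = -3
A(M, N) = 2 - 4*N
p(b) = -3*b
w = 21/2 (w = 3/2 + (-3*6*(-1))/2 = 3/2 + (-18*(-1))/2 = 3/2 + (½)*18 = 3/2 + 9 = 21/2 ≈ 10.500)
R(W, S) = 5/2 (R(W, S) = (21/2 + (2 - 4*2)) - 2 = (21/2 + (2 - 8)) - 2 = (21/2 - 6) - 2 = 9/2 - 2 = 5/2)
(-95 + R(-11, 9))*(-67) = (-95 + 5/2)*(-67) = -185/2*(-67) = 12395/2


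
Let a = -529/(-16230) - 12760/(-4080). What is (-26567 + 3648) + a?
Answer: -3161354701/137955 ≈ -22916.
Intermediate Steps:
a = 435944/137955 (a = -529*(-1/16230) - 12760*(-1/4080) = 529/16230 + 319/102 = 435944/137955 ≈ 3.1600)
(-26567 + 3648) + a = (-26567 + 3648) + 435944/137955 = -22919 + 435944/137955 = -3161354701/137955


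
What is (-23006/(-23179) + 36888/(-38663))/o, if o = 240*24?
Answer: 17227013/2580968669760 ≈ 6.6746e-6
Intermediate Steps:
o = 5760
(-23006/(-23179) + 36888/(-38663))/o = (-23006/(-23179) + 36888/(-38663))/5760 = (-23006*(-1/23179) + 36888*(-1/38663))*(1/5760) = (23006/23179 - 36888/38663)*(1/5760) = (34454026/896169677)*(1/5760) = 17227013/2580968669760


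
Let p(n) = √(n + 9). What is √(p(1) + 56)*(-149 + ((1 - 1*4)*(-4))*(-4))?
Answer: -197*√(56 + √10) ≈ -1515.3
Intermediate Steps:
p(n) = √(9 + n)
√(p(1) + 56)*(-149 + ((1 - 1*4)*(-4))*(-4)) = √(√(9 + 1) + 56)*(-149 + ((1 - 1*4)*(-4))*(-4)) = √(√10 + 56)*(-149 + ((1 - 4)*(-4))*(-4)) = √(56 + √10)*(-149 - 3*(-4)*(-4)) = √(56 + √10)*(-149 + 12*(-4)) = √(56 + √10)*(-149 - 48) = √(56 + √10)*(-197) = -197*√(56 + √10)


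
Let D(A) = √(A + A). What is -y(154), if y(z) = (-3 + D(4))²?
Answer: -17 + 12*√2 ≈ -0.029437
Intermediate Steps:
D(A) = √2*√A (D(A) = √(2*A) = √2*√A)
y(z) = (-3 + 2*√2)² (y(z) = (-3 + √2*√4)² = (-3 + √2*2)² = (-3 + 2*√2)²)
-y(154) = -(17 - 12*√2) = -17 + 12*√2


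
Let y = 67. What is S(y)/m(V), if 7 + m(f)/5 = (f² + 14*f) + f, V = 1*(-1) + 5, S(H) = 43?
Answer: 43/345 ≈ 0.12464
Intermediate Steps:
V = 4 (V = -1 + 5 = 4)
m(f) = -35 + 5*f² + 75*f (m(f) = -35 + 5*((f² + 14*f) + f) = -35 + 5*(f² + 15*f) = -35 + (5*f² + 75*f) = -35 + 5*f² + 75*f)
S(y)/m(V) = 43/(-35 + 5*4² + 75*4) = 43/(-35 + 5*16 + 300) = 43/(-35 + 80 + 300) = 43/345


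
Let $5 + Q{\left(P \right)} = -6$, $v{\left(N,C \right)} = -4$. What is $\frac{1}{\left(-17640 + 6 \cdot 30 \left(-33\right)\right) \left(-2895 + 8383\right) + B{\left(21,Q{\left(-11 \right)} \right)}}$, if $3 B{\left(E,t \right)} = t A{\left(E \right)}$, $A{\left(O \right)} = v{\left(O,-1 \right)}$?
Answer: $- \frac{3}{388221076} \approx -7.7276 \cdot 10^{-9}$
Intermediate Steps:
$Q{\left(P \right)} = -11$ ($Q{\left(P \right)} = -5 - 6 = -11$)
$A{\left(O \right)} = -4$
$B{\left(E,t \right)} = - \frac{4 t}{3}$ ($B{\left(E,t \right)} = \frac{t \left(-4\right)}{3} = \frac{\left(-4\right) t}{3} = - \frac{4 t}{3}$)
$\frac{1}{\left(-17640 + 6 \cdot 30 \left(-33\right)\right) \left(-2895 + 8383\right) + B{\left(21,Q{\left(-11 \right)} \right)}} = \frac{1}{\left(-17640 + 6 \cdot 30 \left(-33\right)\right) \left(-2895 + 8383\right) - - \frac{44}{3}} = \frac{1}{\left(-17640 + 180 \left(-33\right)\right) 5488 + \frac{44}{3}} = \frac{1}{\left(-17640 - 5940\right) 5488 + \frac{44}{3}} = \frac{1}{\left(-23580\right) 5488 + \frac{44}{3}} = \frac{1}{-129407040 + \frac{44}{3}} = \frac{1}{- \frac{388221076}{3}} = - \frac{3}{388221076}$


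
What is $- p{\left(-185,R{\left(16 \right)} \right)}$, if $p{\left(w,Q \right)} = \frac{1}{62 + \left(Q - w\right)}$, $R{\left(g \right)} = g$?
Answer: $- \frac{1}{263} \approx -0.0038023$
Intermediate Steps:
$p{\left(w,Q \right)} = \frac{1}{62 + Q - w}$
$- p{\left(-185,R{\left(16 \right)} \right)} = - \frac{1}{62 + 16 - -185} = - \frac{1}{62 + 16 + 185} = - \frac{1}{263}$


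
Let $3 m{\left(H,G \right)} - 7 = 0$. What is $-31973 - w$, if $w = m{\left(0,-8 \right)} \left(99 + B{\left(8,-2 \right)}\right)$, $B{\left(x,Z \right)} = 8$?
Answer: $- \frac{96668}{3} \approx -32223.0$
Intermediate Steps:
$m{\left(H,G \right)} = \frac{7}{3}$ ($m{\left(H,G \right)} = \frac{7}{3} + \frac{1}{3} \cdot 0 = \frac{7}{3} + 0 = \frac{7}{3}$)
$w = \frac{749}{3}$ ($w = \frac{7 \left(99 + 8\right)}{3} = \frac{7}{3} \cdot 107 = \frac{749}{3} \approx 249.67$)
$-31973 - w = -31973 - \frac{749}{3} = - \frac{96668}{3}$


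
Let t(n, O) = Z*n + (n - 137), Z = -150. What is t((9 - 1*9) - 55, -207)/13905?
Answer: 2686/4635 ≈ 0.57950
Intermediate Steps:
t(n, O) = -137 - 149*n (t(n, O) = -150*n + (n - 137) = -150*n + (-137 + n) = -137 - 149*n)
t((9 - 1*9) - 55, -207)/13905 = (-137 - 149*((9 - 1*9) - 55))/13905 = (-137 - 149*((9 - 9) - 55))*(1/13905) = (-137 - 149*(0 - 55))*(1/13905) = (-137 - 149*(-55))*(1/13905) = (-137 + 8195)*(1/13905) = 8058*(1/13905) = 2686/4635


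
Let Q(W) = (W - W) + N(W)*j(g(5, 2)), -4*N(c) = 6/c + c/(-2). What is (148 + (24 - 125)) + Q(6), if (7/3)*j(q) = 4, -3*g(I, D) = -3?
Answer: 335/7 ≈ 47.857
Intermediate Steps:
g(I, D) = 1 (g(I, D) = -⅓*(-3) = 1)
j(q) = 12/7 (j(q) = (3/7)*4 = 12/7)
N(c) = -3/(2*c) + c/8 (N(c) = -(6/c + c/(-2))/4 = -(6/c + c*(-½))/4 = -(6/c - c/2)/4 = -3/(2*c) + c/8)
Q(W) = 3*(-12 + W²)/(14*W) (Q(W) = (W - W) + ((-12 + W²)/(8*W))*(12/7) = 0 + 3*(-12 + W²)/(14*W) = 3*(-12 + W²)/(14*W))
(148 + (24 - 125)) + Q(6) = (148 + (24 - 125)) + (3/14)*(-12 + 6²)/6 = (148 - 101) + (3/14)*(⅙)*(-12 + 36) = 47 + (3/14)*(⅙)*24 = 47 + 6/7 = 335/7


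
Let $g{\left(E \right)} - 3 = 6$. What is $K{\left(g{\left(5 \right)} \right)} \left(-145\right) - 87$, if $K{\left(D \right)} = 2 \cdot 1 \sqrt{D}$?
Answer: $-957$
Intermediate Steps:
$g{\left(E \right)} = 9$ ($g{\left(E \right)} = 3 + 6 = 9$)
$K{\left(D \right)} = 2 \sqrt{D}$
$K{\left(g{\left(5 \right)} \right)} \left(-145\right) - 87 = 2 \sqrt{9} \left(-145\right) - 87 = 2 \cdot 3 \left(-145\right) - 87 = 6 \left(-145\right) - 87 = -870 - 87 = -957$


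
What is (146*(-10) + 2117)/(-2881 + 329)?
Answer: -657/2552 ≈ -0.25745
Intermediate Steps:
(146*(-10) + 2117)/(-2881 + 329) = (-1460 + 2117)/(-2552) = 657*(-1/2552) = -657/2552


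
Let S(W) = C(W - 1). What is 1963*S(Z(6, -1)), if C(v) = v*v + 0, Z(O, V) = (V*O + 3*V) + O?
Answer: 31408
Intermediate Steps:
Z(O, V) = O + 3*V + O*V (Z(O, V) = (O*V + 3*V) + O = (3*V + O*V) + O = O + 3*V + O*V)
C(v) = v² (C(v) = v² + 0 = v²)
S(W) = (-1 + W)² (S(W) = (W - 1)² = (-1 + W)²)
1963*S(Z(6, -1)) = 1963*(-1 + (6 + 3*(-1) + 6*(-1)))² = 1963*(-1 + (6 - 3 - 6))² = 1963*(-1 - 3)² = 1963*(-4)² = 1963*16 = 31408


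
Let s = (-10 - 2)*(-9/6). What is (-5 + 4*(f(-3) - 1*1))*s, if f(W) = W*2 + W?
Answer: -810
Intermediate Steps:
f(W) = 3*W (f(W) = 2*W + W = 3*W)
s = 18 (s = -(-108)/6 = -12*(-3/2) = 18)
(-5 + 4*(f(-3) - 1*1))*s = (-5 + 4*(3*(-3) - 1*1))*18 = (-5 + 4*(-9 - 1))*18 = (-5 + 4*(-10))*18 = (-5 - 40)*18 = -45*18 = -810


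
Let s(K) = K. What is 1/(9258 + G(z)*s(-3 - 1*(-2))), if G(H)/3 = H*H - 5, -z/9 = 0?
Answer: 1/9273 ≈ 0.00010784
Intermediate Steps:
z = 0 (z = -9*0 = 0)
G(H) = -15 + 3*H² (G(H) = 3*(H*H - 5) = 3*(H² - 5) = 3*(-5 + H²) = -15 + 3*H²)
1/(9258 + G(z)*s(-3 - 1*(-2))) = 1/(9258 + (-15 + 3*0²)*(-3 - 1*(-2))) = 1/(9258 + (-15 + 3*0)*(-3 + 2)) = 1/(9258 + (-15 + 0)*(-1)) = 1/(9258 - 15*(-1)) = 1/(9258 + 15) = 1/9273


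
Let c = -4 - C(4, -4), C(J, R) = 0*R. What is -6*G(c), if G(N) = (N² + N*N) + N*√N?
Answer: -192 + 48*I ≈ -192.0 + 48.0*I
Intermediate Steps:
C(J, R) = 0
c = -4 (c = -4 - 1*0 = -4 + 0 = -4)
G(N) = N^(3/2) + 2*N² (G(N) = (N² + N²) + N^(3/2) = 2*N² + N^(3/2) = N^(3/2) + 2*N²)
-6*G(c) = -6*((-4)^(3/2) + 2*(-4)²) = -6*(-8*I + 2*16) = -6*(-8*I + 32) = -6*(32 - 8*I) = -192 + 48*I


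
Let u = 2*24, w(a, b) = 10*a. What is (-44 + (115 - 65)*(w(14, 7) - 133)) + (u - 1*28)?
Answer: 326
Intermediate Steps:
u = 48
(-44 + (115 - 65)*(w(14, 7) - 133)) + (u - 1*28) = (-44 + (115 - 65)*(10*14 - 133)) + (48 - 1*28) = (-44 + 50*(140 - 133)) + (48 - 28) = (-44 + 50*7) + 20 = (-44 + 350) + 20 = 306 + 20 = 326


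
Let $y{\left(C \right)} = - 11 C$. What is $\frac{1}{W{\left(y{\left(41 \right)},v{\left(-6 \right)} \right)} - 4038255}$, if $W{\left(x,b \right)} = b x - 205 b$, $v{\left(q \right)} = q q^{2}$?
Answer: $- \frac{1}{3896559} \approx -2.5664 \cdot 10^{-7}$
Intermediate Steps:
$v{\left(q \right)} = q^{3}$
$W{\left(x,b \right)} = - 205 b + b x$
$\frac{1}{W{\left(y{\left(41 \right)},v{\left(-6 \right)} \right)} - 4038255} = \frac{1}{\left(-6\right)^{3} \left(-205 - 451\right) - 4038255} = \frac{1}{- 216 \left(-205 - 451\right) - 4038255} = \frac{1}{\left(-216\right) \left(-656\right) - 4038255} = \frac{1}{141696 - 4038255} = \frac{1}{-3896559} = - \frac{1}{3896559}$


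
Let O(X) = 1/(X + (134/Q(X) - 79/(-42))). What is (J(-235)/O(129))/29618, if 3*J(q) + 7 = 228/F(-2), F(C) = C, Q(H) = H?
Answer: -28827887/160470324 ≈ -0.17965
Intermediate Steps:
J(q) = -121/3 (J(q) = -7/3 + (228/(-2))/3 = -7/3 + (228*(-½))/3 = -7/3 + (⅓)*(-114) = -7/3 - 38 = -121/3)
O(X) = 1/(79/42 + X + 134/X) (O(X) = 1/(X + (134/X - 79/(-42))) = 1/(X + (134/X - 79*(-1/42))) = 1/(X + (134/X + 79/42)) = 1/(X + (79/42 + 134/X)) = 1/(79/42 + X + 134/X))
(J(-235)/O(129))/29618 = -121/(3*(42*129/(5628 + 42*129² + 79*129)))/29618 = -121/(3*(42*129/(5628 + 42*16641 + 10191)))*(1/29618) = -121/(3*(42*129/(5628 + 698922 + 10191)))*(1/29618) = -121/(3*(42*129/714741))*(1/29618) = -121/(3*(42*129*(1/714741)))*(1/29618) = -121/(3*1806/238247)*(1/29618) = -121/3*238247/1806*(1/29618) = -28827887/5418*1/29618 = -28827887/160470324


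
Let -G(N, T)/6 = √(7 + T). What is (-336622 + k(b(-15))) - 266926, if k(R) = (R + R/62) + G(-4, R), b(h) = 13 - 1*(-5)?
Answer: -18710351/31 ≈ -6.0356e+5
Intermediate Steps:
b(h) = 18 (b(h) = 13 + 5 = 18)
G(N, T) = -6*√(7 + T)
k(R) = -6*√(7 + R) + 63*R/62 (k(R) = (R + R/62) - 6*√(7 + R) = 63*R/62 - 6*√(7 + R) = -6*√(7 + R) + 63*R/62)
(-336622 + k(b(-15))) - 266926 = (-336622 + (-6*√(7 + 18) + (63/62)*18)) - 266926 = (-336622 + (-6*√25 + 567/31)) - 266926 = (-336622 + (-6*5 + 567/31)) - 266926 = (-336622 + (-30 + 567/31)) - 266926 = (-336622 - 363/31) - 266926 = -10435645/31 - 266926 = -18710351/31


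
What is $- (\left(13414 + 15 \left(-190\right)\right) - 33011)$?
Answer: $22447$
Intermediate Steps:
$- (\left(13414 + 15 \left(-190\right)\right) - 33011) = - (\left(13414 - 2850\right) - 33011) = - (10564 - 33011) = \left(-1\right) \left(-22447\right) = 22447$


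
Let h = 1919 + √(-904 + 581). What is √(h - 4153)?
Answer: √(-2234 + I*√323) ≈ 0.1901 + 47.266*I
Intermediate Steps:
h = 1919 + I*√323 (h = 1919 + √(-323) = 1919 + I*√323 ≈ 1919.0 + 17.972*I)
√(h - 4153) = √((1919 + I*√323) - 4153) = √(-2234 + I*√323)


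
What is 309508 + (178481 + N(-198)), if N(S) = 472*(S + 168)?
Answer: 473829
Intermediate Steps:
N(S) = 79296 + 472*S (N(S) = 472*(168 + S) = 79296 + 472*S)
309508 + (178481 + N(-198)) = 309508 + (178481 + (79296 + 472*(-198))) = 309508 + (178481 + (79296 - 93456)) = 309508 + (178481 - 14160) = 309508 + 164321 = 473829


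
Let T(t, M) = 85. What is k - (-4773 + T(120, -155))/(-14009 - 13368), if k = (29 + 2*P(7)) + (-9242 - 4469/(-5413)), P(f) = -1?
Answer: -1365489553046/148191701 ≈ -9214.3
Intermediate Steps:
k = -49876326/5413 (k = (29 + 2*(-1)) + (-9242 - 4469/(-5413)) = (29 - 2) + (-9242 - 4469*(-1/5413)) = 27 + (-9242 + 4469/5413) = 27 - 50022477/5413 = -49876326/5413 ≈ -9214.2)
k - (-4773 + T(120, -155))/(-14009 - 13368) = -49876326/5413 - (-4773 + 85)/(-14009 - 13368) = -49876326/5413 - (-4688)/(-27377) = -49876326/5413 - (-4688)*(-1)/27377 = -49876326/5413 - 1*4688/27377 = -49876326/5413 - 4688/27377 = -1365489553046/148191701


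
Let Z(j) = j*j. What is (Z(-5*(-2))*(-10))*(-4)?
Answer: 4000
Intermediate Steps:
Z(j) = j²
(Z(-5*(-2))*(-10))*(-4) = ((-5*(-2))²*(-10))*(-4) = (10²*(-10))*(-4) = (100*(-10))*(-4) = -1000*(-4) = 4000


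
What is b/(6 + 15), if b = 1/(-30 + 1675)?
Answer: 1/34545 ≈ 2.8948e-5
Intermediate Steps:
b = 1/1645 ≈ 0.00060790
b/(6 + 15) = 1/(1645*(6 + 15)) = (1/1645)/21 = (1/1645)*(1/21) = 1/34545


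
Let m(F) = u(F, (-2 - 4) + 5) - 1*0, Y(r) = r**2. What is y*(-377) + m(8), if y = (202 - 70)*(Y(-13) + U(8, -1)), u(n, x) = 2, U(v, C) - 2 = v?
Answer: -8907754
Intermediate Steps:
U(v, C) = 2 + v
y = 23628 (y = (202 - 70)*((-13)**2 + (2 + 8)) = 132*(169 + 10) = 132*179 = 23628)
m(F) = 2 (m(F) = 2 - 1*0 = 2 + 0 = 2)
y*(-377) + m(8) = 23628*(-377) + 2 = -8907756 + 2 = -8907754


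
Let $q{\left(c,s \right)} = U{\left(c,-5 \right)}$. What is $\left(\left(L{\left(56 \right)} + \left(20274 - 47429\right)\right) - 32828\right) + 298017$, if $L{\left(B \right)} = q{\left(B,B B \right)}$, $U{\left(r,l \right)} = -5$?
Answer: $238029$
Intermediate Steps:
$q{\left(c,s \right)} = -5$
$L{\left(B \right)} = -5$
$\left(\left(L{\left(56 \right)} + \left(20274 - 47429\right)\right) - 32828\right) + 298017 = \left(\left(-5 + \left(20274 - 47429\right)\right) - 32828\right) + 298017 = \left(\left(-5 - 27155\right) - 32828\right) + 298017 = \left(-27160 - 32828\right) + 298017 = -59988 + 298017 = 238029$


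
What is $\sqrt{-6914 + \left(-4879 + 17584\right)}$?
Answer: $\sqrt{5791} \approx 76.099$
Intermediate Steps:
$\sqrt{-6914 + \left(-4879 + 17584\right)} = \sqrt{-6914 + 12705} = \sqrt{5791}$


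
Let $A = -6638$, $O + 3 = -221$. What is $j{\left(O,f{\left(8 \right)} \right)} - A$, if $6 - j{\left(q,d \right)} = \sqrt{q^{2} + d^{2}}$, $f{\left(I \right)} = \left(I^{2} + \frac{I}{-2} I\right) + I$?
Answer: $6644 - 8 \sqrt{809} \approx 6416.5$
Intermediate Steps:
$O = -224$ ($O = -3 - 221 = -224$)
$f{\left(I \right)} = I + \frac{I^{2}}{2}$ ($f{\left(I \right)} = \left(I^{2} + I \left(- \frac{1}{2}\right) I\right) + I = \left(I^{2} + - \frac{I}{2} I\right) + I = \left(I^{2} - \frac{I^{2}}{2}\right) + I = \frac{I^{2}}{2} + I = I + \frac{I^{2}}{2}$)
$j{\left(q,d \right)} = 6 - \sqrt{d^{2} + q^{2}}$ ($j{\left(q,d \right)} = 6 - \sqrt{q^{2} + d^{2}} = 6 - \sqrt{d^{2} + q^{2}}$)
$j{\left(O,f{\left(8 \right)} \right)} - A = \left(6 - \sqrt{\left(\frac{1}{2} \cdot 8 \left(2 + 8\right)\right)^{2} + \left(-224\right)^{2}}\right) - -6638 = \left(6 - \sqrt{\left(\frac{1}{2} \cdot 8 \cdot 10\right)^{2} + 50176}\right) + 6638 = \left(6 - \sqrt{40^{2} + 50176}\right) + 6638 = \left(6 - \sqrt{1600 + 50176}\right) + 6638 = \left(6 - \sqrt{51776}\right) + 6638 = \left(6 - 8 \sqrt{809}\right) + 6638 = 6644 - 8 \sqrt{809}$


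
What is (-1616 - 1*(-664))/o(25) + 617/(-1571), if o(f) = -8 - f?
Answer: 1475231/51843 ≈ 28.456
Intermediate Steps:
(-1616 - 1*(-664))/o(25) + 617/(-1571) = (-1616 - 1*(-664))/(-8 - 1*25) + 617/(-1571) = (-1616 + 664)/(-8 - 25) + 617*(-1/1571) = -952/(-33) - 617/1571 = -952*(-1/33) - 617/1571 = 952/33 - 617/1571 = 1475231/51843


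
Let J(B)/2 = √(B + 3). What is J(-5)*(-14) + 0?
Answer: -28*I*√2 ≈ -39.598*I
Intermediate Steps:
J(B) = 2*√(3 + B) (J(B) = 2*√(B + 3) = 2*√(3 + B))
J(-5)*(-14) + 0 = (2*√(3 - 5))*(-14) + 0 = (2*√(-2))*(-14) + 0 = (2*(I*√2))*(-14) + 0 = (2*I*√2)*(-14) + 0 = -28*I*√2 + 0 = -28*I*√2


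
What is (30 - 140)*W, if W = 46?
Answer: -5060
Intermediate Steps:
(30 - 140)*W = (30 - 140)*46 = -110*46 = -5060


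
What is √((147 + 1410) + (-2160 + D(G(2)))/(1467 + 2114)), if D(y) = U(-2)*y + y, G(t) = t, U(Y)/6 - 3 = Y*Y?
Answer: √19958857483/3581 ≈ 39.451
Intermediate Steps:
U(Y) = 18 + 6*Y² (U(Y) = 18 + 6*(Y*Y) = 18 + 6*Y²)
D(y) = 43*y (D(y) = (18 + 6*(-2)²)*y + y = (18 + 6*4)*y + y = (18 + 24)*y + y = 42*y + y = 43*y)
√((147 + 1410) + (-2160 + D(G(2)))/(1467 + 2114)) = √((147 + 1410) + (-2160 + 43*2)/(1467 + 2114)) = √(1557 + (-2160 + 86)/3581) = √(1557 - 2074*1/3581) = √(1557 - 2074/3581) = √(5573543/3581) = √19958857483/3581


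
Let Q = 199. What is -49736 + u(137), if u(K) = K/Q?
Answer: -9897327/199 ≈ -49735.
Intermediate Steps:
u(K) = K/199
-49736 + u(137) = -49736 + (1/199)*137 = -49736 + 137/199 = -9897327/199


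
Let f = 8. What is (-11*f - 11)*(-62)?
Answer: 6138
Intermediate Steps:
(-11*f - 11)*(-62) = (-11*8 - 11)*(-62) = (-88 - 11)*(-62) = -99*(-62) = 6138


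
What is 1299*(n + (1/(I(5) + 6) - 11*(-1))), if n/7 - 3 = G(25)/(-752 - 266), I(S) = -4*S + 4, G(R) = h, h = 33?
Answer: 104709792/2545 ≈ 41143.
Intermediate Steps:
G(R) = 33
I(S) = 4 - 4*S
n = 21147/1018 (n = 21 + 7*(33/(-752 - 266)) = 21 + 7*(33/(-1018)) = 21 + 7*(33*(-1/1018)) = 21 + 7*(-33/1018) = 21 - 231/1018 = 21147/1018 ≈ 20.773)
1299*(n + (1/(I(5) + 6) - 11*(-1))) = 1299*(21147/1018 + (1/((4 - 4*5) + 6) - 11*(-1))) = 1299*(21147/1018 + (1/((4 - 20) + 6) + 11)) = 1299*(21147/1018 + (1/(-16 + 6) + 11)) = 1299*(21147/1018 + (1/(-10) + 11)) = 1299*(21147/1018 + (-1/10 + 11)) = 1299*(21147/1018 + 109/10) = 1299*(80608/2545) = 104709792/2545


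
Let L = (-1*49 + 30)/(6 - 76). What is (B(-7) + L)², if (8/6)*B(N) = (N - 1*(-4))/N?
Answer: 6889/19600 ≈ 0.35148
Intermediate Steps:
B(N) = 3*(4 + N)/(4*N) (B(N) = 3*((N - 1*(-4))/N)/4 = 3*((N + 4)/N)/4 = 3*((4 + N)/N)/4 = 3*(4 + N)/(4*N))
L = 19/70 (L = (-49 + 30)/(-70) = -19*(-1/70) = 19/70 ≈ 0.27143)
(B(-7) + L)² = ((¾ + 3/(-7)) + 19/70)² = ((¾ + 3*(-⅐)) + 19/70)² = ((¾ - 3/7) + 19/70)² = (9/28 + 19/70)² = (83/140)² = 6889/19600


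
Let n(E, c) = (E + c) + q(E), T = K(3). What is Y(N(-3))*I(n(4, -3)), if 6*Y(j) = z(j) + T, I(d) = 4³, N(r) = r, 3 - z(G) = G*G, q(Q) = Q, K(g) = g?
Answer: -32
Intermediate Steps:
T = 3
n(E, c) = c + 2*E (n(E, c) = (E + c) + E = c + 2*E)
z(G) = 3 - G² (z(G) = 3 - G*G = 3 - G²)
I(d) = 64
Y(j) = 1 - j²/6 (Y(j) = ((3 - j²) + 3)/6 = (6 - j²)/6 = 1 - j²/6)
Y(N(-3))*I(n(4, -3)) = (1 - ⅙*(-3)²)*64 = (1 - ⅙*9)*64 = (1 - 3/2)*64 = -½*64 = -32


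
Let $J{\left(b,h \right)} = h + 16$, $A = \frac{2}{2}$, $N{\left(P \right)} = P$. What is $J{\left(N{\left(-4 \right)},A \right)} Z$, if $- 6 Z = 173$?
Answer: $- \frac{2941}{6} \approx -490.17$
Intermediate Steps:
$Z = - \frac{173}{6}$ ($Z = \left(- \frac{1}{6}\right) 173 = - \frac{173}{6} \approx -28.833$)
$A = 1$ ($A = 2 \cdot \frac{1}{2} = 1$)
$J{\left(b,h \right)} = 16 + h$
$J{\left(N{\left(-4 \right)},A \right)} Z = \left(16 + 1\right) \left(- \frac{173}{6}\right) = 17 \left(- \frac{173}{6}\right) = - \frac{2941}{6}$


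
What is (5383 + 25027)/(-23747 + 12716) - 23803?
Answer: -262601303/11031 ≈ -23806.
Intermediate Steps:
(5383 + 25027)/(-23747 + 12716) - 23803 = 30410/(-11031) - 23803 = 30410*(-1/11031) - 23803 = -30410/11031 - 23803 = -262601303/11031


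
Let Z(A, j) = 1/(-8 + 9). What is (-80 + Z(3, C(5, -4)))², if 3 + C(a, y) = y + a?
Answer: 6241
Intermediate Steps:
C(a, y) = -3 + a + y (C(a, y) = -3 + (y + a) = -3 + (a + y) = -3 + a + y)
Z(A, j) = 1 (Z(A, j) = 1/1 = 1)
(-80 + Z(3, C(5, -4)))² = (-80 + 1)² = (-79)² = 6241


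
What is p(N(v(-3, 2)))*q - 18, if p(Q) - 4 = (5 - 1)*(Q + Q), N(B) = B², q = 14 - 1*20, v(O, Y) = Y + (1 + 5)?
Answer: -3114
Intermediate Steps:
v(O, Y) = 6 + Y (v(O, Y) = Y + 6 = 6 + Y)
q = -6 (q = 14 - 20 = -6)
p(Q) = 4 + 8*Q (p(Q) = 4 + (5 - 1)*(Q + Q) = 4 + 4*(2*Q) = 4 + 8*Q)
p(N(v(-3, 2)))*q - 18 = (4 + 8*(6 + 2)²)*(-6) - 18 = (4 + 8*8²)*(-6) - 18 = (4 + 8*64)*(-6) - 18 = (4 + 512)*(-6) - 18 = 516*(-6) - 18 = -3096 - 18 = -3114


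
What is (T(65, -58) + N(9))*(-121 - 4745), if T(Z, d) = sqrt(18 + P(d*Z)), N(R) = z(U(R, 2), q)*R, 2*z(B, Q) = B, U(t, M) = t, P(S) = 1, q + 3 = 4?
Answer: -197073 - 4866*sqrt(19) ≈ -2.1828e+5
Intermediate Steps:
q = 1 (q = -3 + 4 = 1)
z(B, Q) = B/2
N(R) = R**2/2 (N(R) = (R/2)*R = R**2/2)
T(Z, d) = sqrt(19) (T(Z, d) = sqrt(18 + 1) = sqrt(19))
(T(65, -58) + N(9))*(-121 - 4745) = (sqrt(19) + (1/2)*9**2)*(-121 - 4745) = (sqrt(19) + (1/2)*81)*(-4866) = (sqrt(19) + 81/2)*(-4866) = (81/2 + sqrt(19))*(-4866) = -197073 - 4866*sqrt(19)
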